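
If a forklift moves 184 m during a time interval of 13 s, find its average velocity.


Given: distance d = 184 m, time t = 13 s
Using v = d / t
v = 184 / 13
v = 184/13 m/s

184/13 m/s


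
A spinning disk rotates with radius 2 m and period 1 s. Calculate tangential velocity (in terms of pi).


Given: radius r = 2 m, period T = 1 s
Using v = 2*pi*r / T
v = 2*pi*2 / 1
v = 4*pi / 1
v = 4*pi m/s

4*pi m/s


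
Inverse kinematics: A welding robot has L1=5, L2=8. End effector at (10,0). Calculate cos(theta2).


Given: L1 = 5, L2 = 8, target (x, y) = (10, 0)
Using cos(theta2) = (x^2 + y^2 - L1^2 - L2^2) / (2*L1*L2)
x^2 + y^2 = 10^2 + 0 = 100
L1^2 + L2^2 = 25 + 64 = 89
Numerator = 100 - 89 = 11
Denominator = 2*5*8 = 80
cos(theta2) = 11/80 = 11/80

11/80


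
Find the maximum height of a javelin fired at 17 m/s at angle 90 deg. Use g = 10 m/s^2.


Given: v0 = 17 m/s, theta = 90 deg, g = 10 m/s^2
sin^2(90) = 1
Using H = v0^2 * sin^2(theta) / (2*g)
H = 17^2 * 1 / (2*10)
H = 289 * 1 / 20
H = 289 / 20
H = 289/20 m

289/20 m


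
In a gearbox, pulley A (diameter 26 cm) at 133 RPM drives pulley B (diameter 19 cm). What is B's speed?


Given: D1 = 26 cm, w1 = 133 RPM, D2 = 19 cm
Using D1*w1 = D2*w2
w2 = D1*w1 / D2
w2 = 26*133 / 19
w2 = 3458 / 19
w2 = 182 RPM

182 RPM


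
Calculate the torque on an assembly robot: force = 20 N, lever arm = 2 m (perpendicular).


Given: F = 20 N, r = 2 m, angle = 90 deg (perpendicular)
Using tau = F * r * sin(90)
sin(90) = 1
tau = 20 * 2 * 1
tau = 40 Nm

40 Nm


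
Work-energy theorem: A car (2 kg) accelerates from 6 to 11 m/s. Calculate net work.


Given: m = 2 kg, v0 = 6 m/s, v = 11 m/s
Using W = (1/2)*m*(v^2 - v0^2)
v^2 = 11^2 = 121
v0^2 = 6^2 = 36
v^2 - v0^2 = 121 - 36 = 85
W = (1/2)*2*85 = 85 J

85 J


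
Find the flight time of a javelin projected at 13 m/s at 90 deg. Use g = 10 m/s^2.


Given: v0 = 13 m/s, theta = 90 deg, g = 10 m/s^2
sin(90) = 1
Using T = 2*v0*sin(theta) / g
T = 2*13*1 / 10
T = 26 / 10
T = 13/5 s

13/5 s


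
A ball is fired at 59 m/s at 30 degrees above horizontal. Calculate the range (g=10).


Given: v0 = 59 m/s, theta = 30 deg, g = 10 m/s^2
sin(2*30) = sin(60) = sqrt(3)/2
Using R = v0^2 * sin(2*theta) / g
R = 59^2 * (sqrt(3)/2) / 10
R = 3481 * sqrt(3) / 20
R = 3481/20*sqrt(3) m

3481/20*sqrt(3) m


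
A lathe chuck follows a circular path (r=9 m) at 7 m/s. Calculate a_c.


Given: v = 7 m/s, r = 9 m
Using a_c = v^2 / r
a_c = 7^2 / 9
a_c = 49 / 9
a_c = 49/9 m/s^2

49/9 m/s^2


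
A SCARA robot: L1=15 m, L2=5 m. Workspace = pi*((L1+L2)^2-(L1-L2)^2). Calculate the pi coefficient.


Given: L1 = 15, L2 = 5
(L1+L2)^2 = (20)^2 = 400
(L1-L2)^2 = (10)^2 = 100
Difference = 400 - 100 = 300
This equals 4*L1*L2 = 4*15*5 = 300
Workspace area = 300*pi

300


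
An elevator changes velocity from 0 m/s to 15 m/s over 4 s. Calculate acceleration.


Given: initial velocity v0 = 0 m/s, final velocity v = 15 m/s, time t = 4 s
Using a = (v - v0) / t
a = (15 - 0) / 4
a = 15 / 4
a = 15/4 m/s^2

15/4 m/s^2


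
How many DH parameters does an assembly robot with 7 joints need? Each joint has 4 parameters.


Given: 7 joints, 4 DH parameters per joint (d, theta, a, alpha)
Total DH parameters = number_of_joints * 4
Total = 7 * 4
Total = 28

28


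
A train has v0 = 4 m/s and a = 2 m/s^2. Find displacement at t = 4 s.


Given: v0 = 4 m/s, a = 2 m/s^2, t = 4 s
Using s = v0*t + (1/2)*a*t^2
s = 4*4 + (1/2)*2*4^2
s = 16 + (1/2)*32
s = 16 + 16
s = 32

32 m


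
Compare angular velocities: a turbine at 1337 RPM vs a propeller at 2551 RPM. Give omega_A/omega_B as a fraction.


Given: RPM_A = 1337, RPM_B = 2551
omega = 2*pi*RPM/60, so omega_A/omega_B = RPM_A / RPM_B
omega_A/omega_B = 1337 / 2551
omega_A/omega_B = 1337/2551

1337/2551


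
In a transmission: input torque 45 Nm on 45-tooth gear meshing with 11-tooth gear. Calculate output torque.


Given: N1 = 45, N2 = 11, T1 = 45 Nm
Using T2/T1 = N2/N1
T2 = T1 * N2 / N1
T2 = 45 * 11 / 45
T2 = 495 / 45
T2 = 11 Nm

11 Nm


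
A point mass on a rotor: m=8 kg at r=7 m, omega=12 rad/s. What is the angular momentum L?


Given: m = 8 kg, r = 7 m, omega = 12 rad/s
For a point mass: I = m*r^2
I = 8*7^2 = 8*49 = 392
L = I*omega = 392*12
L = 4704 kg*m^2/s

4704 kg*m^2/s


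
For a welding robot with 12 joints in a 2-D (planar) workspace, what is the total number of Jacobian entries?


Given: task space dimension = 2, joints = 12
Jacobian is a 2 x 12 matrix
Total entries = rows * columns
Total = 2 * 12
Total = 24

24


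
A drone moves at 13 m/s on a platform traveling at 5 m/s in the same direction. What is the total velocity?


Given: object velocity = 13 m/s, platform velocity = 5 m/s (same direction)
Using classical velocity addition: v_total = v_object + v_platform
v_total = 13 + 5
v_total = 18 m/s

18 m/s


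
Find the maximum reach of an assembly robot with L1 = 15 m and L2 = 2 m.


Given: L1 = 15 m, L2 = 2 m
For a 2-link planar arm, max reach = L1 + L2 (fully extended)
Max reach = 15 + 2
Max reach = 17 m

17 m


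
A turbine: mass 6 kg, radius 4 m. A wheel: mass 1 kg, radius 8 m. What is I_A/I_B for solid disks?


Given: M1=6 kg, R1=4 m, M2=1 kg, R2=8 m
For a disk: I = (1/2)*M*R^2, so I_A/I_B = (M1*R1^2)/(M2*R2^2)
M1*R1^2 = 6*16 = 96
M2*R2^2 = 1*64 = 64
I_A/I_B = 96/64 = 3/2

3/2


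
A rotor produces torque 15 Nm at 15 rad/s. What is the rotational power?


Given: tau = 15 Nm, omega = 15 rad/s
Using P = tau * omega
P = 15 * 15
P = 225 W

225 W


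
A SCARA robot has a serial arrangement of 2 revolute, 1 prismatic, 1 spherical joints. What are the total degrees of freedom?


Given: serial robot with 2 revolute, 1 prismatic, 1 spherical joints
DOF contribution per joint type: revolute=1, prismatic=1, spherical=3, fixed=0
DOF = 2*1 + 1*1 + 1*3
DOF = 6

6


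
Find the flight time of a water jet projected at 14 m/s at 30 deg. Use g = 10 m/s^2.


Given: v0 = 14 m/s, theta = 30 deg, g = 10 m/s^2
sin(30) = 1/2
Using T = 2*v0*sin(theta) / g
T = 2*14*1/2 / 10
T = 14 / 10
T = 7/5 s

7/5 s


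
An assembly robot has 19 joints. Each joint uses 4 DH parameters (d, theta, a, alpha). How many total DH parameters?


Given: 19 joints, 4 DH parameters per joint (d, theta, a, alpha)
Total DH parameters = number_of_joints * 4
Total = 19 * 4
Total = 76

76


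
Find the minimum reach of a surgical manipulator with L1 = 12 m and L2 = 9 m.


Given: L1 = 12 m, L2 = 9 m
For a 2-link planar arm, min reach = |L1 - L2| (second link folded back)
Min reach = |12 - 9|
Min reach = 3 m

3 m


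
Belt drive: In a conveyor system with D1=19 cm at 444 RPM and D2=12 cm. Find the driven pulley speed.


Given: D1 = 19 cm, w1 = 444 RPM, D2 = 12 cm
Using D1*w1 = D2*w2
w2 = D1*w1 / D2
w2 = 19*444 / 12
w2 = 8436 / 12
w2 = 703 RPM

703 RPM


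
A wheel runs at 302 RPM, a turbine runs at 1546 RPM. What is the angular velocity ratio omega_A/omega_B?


Given: RPM_A = 302, RPM_B = 1546
omega = 2*pi*RPM/60, so omega_A/omega_B = RPM_A / RPM_B
omega_A/omega_B = 302 / 1546
omega_A/omega_B = 151/773

151/773


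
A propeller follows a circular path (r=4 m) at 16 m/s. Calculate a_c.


Given: v = 16 m/s, r = 4 m
Using a_c = v^2 / r
a_c = 16^2 / 4
a_c = 256 / 4
a_c = 64 m/s^2

64 m/s^2


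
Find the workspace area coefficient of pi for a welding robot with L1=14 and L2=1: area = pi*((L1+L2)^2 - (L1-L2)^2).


Given: L1 = 14, L2 = 1
(L1+L2)^2 = (15)^2 = 225
(L1-L2)^2 = (13)^2 = 169
Difference = 225 - 169 = 56
This equals 4*L1*L2 = 4*14*1 = 56
Workspace area = 56*pi

56


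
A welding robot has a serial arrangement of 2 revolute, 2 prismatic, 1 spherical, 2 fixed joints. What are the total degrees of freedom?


Given: serial robot with 2 revolute, 2 prismatic, 1 spherical, 2 fixed joints
DOF contribution per joint type: revolute=1, prismatic=1, spherical=3, fixed=0
DOF = 2*1 + 2*1 + 1*3 + 2*0
DOF = 7

7


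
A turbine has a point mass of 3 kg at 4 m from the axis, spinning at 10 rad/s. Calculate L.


Given: m = 3 kg, r = 4 m, omega = 10 rad/s
For a point mass: I = m*r^2
I = 3*4^2 = 3*16 = 48
L = I*omega = 48*10
L = 480 kg*m^2/s

480 kg*m^2/s


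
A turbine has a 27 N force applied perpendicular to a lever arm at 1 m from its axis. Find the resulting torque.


Given: F = 27 N, r = 1 m, angle = 90 deg (perpendicular)
Using tau = F * r * sin(90)
sin(90) = 1
tau = 27 * 1 * 1
tau = 27 Nm

27 Nm


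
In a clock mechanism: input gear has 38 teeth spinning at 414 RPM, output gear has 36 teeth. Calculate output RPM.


Given: N1 = 38 teeth, w1 = 414 RPM, N2 = 36 teeth
Using N1*w1 = N2*w2
w2 = N1*w1 / N2
w2 = 38*414 / 36
w2 = 15732 / 36
w2 = 437 RPM

437 RPM


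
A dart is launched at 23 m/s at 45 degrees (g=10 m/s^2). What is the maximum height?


Given: v0 = 23 m/s, theta = 45 deg, g = 10 m/s^2
sin^2(45) = 1/2
Using H = v0^2 * sin^2(theta) / (2*g)
H = 23^2 * 1/2 / (2*10)
H = 529 * 1/2 / 20
H = 529/2 / 20
H = 529/40 m

529/40 m


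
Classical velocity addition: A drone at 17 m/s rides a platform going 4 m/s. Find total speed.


Given: object velocity = 17 m/s, platform velocity = 4 m/s (same direction)
Using classical velocity addition: v_total = v_object + v_platform
v_total = 17 + 4
v_total = 21 m/s

21 m/s


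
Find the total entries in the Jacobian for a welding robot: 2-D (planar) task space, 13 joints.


Given: task space dimension = 2, joints = 13
Jacobian is a 2 x 13 matrix
Total entries = rows * columns
Total = 2 * 13
Total = 26

26


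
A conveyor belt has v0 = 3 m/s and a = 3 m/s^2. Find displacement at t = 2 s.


Given: v0 = 3 m/s, a = 3 m/s^2, t = 2 s
Using s = v0*t + (1/2)*a*t^2
s = 3*2 + (1/2)*3*2^2
s = 6 + (1/2)*12
s = 6 + 6
s = 12

12 m


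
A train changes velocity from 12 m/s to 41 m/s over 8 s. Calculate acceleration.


Given: initial velocity v0 = 12 m/s, final velocity v = 41 m/s, time t = 8 s
Using a = (v - v0) / t
a = (41 - 12) / 8
a = 29 / 8
a = 29/8 m/s^2

29/8 m/s^2


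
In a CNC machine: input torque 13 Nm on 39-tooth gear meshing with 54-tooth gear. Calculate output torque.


Given: N1 = 39, N2 = 54, T1 = 13 Nm
Using T2/T1 = N2/N1
T2 = T1 * N2 / N1
T2 = 13 * 54 / 39
T2 = 702 / 39
T2 = 18 Nm

18 Nm


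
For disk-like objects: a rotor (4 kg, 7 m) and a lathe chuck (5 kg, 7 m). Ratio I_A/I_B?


Given: M1=4 kg, R1=7 m, M2=5 kg, R2=7 m
For a disk: I = (1/2)*M*R^2, so I_A/I_B = (M1*R1^2)/(M2*R2^2)
M1*R1^2 = 4*49 = 196
M2*R2^2 = 5*49 = 245
I_A/I_B = 196/245 = 4/5

4/5


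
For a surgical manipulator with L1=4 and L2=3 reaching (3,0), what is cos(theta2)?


Given: L1 = 4, L2 = 3, target (x, y) = (3, 0)
Using cos(theta2) = (x^2 + y^2 - L1^2 - L2^2) / (2*L1*L2)
x^2 + y^2 = 3^2 + 0 = 9
L1^2 + L2^2 = 16 + 9 = 25
Numerator = 9 - 25 = -16
Denominator = 2*4*3 = 24
cos(theta2) = -16/24 = -2/3

-2/3


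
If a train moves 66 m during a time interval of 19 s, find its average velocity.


Given: distance d = 66 m, time t = 19 s
Using v = d / t
v = 66 / 19
v = 66/19 m/s

66/19 m/s


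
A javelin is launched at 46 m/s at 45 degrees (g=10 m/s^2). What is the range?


Given: v0 = 46 m/s, theta = 45 deg, g = 10 m/s^2
sin(2*45) = sin(90) = 1
Using R = v0^2 * sin(2*theta) / g
R = 46^2 * 1 / 10
R = 2116 / 10
R = 1058/5 m

1058/5 m


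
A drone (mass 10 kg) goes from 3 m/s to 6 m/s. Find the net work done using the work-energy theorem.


Given: m = 10 kg, v0 = 3 m/s, v = 6 m/s
Using W = (1/2)*m*(v^2 - v0^2)
v^2 = 6^2 = 36
v0^2 = 3^2 = 9
v^2 - v0^2 = 36 - 9 = 27
W = (1/2)*10*27 = 135 J

135 J


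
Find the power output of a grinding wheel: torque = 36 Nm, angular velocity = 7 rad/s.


Given: tau = 36 Nm, omega = 7 rad/s
Using P = tau * omega
P = 36 * 7
P = 252 W

252 W


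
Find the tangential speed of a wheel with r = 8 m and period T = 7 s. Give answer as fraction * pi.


Given: radius r = 8 m, period T = 7 s
Using v = 2*pi*r / T
v = 2*pi*8 / 7
v = 16*pi / 7
v = 16/7*pi m/s

16/7*pi m/s


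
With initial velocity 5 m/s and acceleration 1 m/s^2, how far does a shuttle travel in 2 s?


Given: v0 = 5 m/s, a = 1 m/s^2, t = 2 s
Using s = v0*t + (1/2)*a*t^2
s = 5*2 + (1/2)*1*2^2
s = 10 + (1/2)*4
s = 10 + 2
s = 12

12 m


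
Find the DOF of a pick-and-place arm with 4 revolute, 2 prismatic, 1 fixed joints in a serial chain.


Given: serial robot with 4 revolute, 2 prismatic, 1 fixed joints
DOF contribution per joint type: revolute=1, prismatic=1, spherical=3, fixed=0
DOF = 4*1 + 2*1 + 1*0
DOF = 6

6


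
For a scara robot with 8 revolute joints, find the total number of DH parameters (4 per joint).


Given: 8 joints, 4 DH parameters per joint (d, theta, a, alpha)
Total DH parameters = number_of_joints * 4
Total = 8 * 4
Total = 32

32


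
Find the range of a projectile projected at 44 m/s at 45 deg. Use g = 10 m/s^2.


Given: v0 = 44 m/s, theta = 45 deg, g = 10 m/s^2
sin(2*45) = sin(90) = 1
Using R = v0^2 * sin(2*theta) / g
R = 44^2 * 1 / 10
R = 1936 / 10
R = 968/5 m

968/5 m


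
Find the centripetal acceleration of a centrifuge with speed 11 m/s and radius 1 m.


Given: v = 11 m/s, r = 1 m
Using a_c = v^2 / r
a_c = 11^2 / 1
a_c = 121 / 1
a_c = 121 m/s^2

121 m/s^2


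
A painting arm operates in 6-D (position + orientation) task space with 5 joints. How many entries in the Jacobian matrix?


Given: task space dimension = 6, joints = 5
Jacobian is a 6 x 5 matrix
Total entries = rows * columns
Total = 6 * 5
Total = 30

30


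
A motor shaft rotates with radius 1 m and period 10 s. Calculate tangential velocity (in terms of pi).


Given: radius r = 1 m, period T = 10 s
Using v = 2*pi*r / T
v = 2*pi*1 / 10
v = 2*pi / 10
v = 1/5*pi m/s

1/5*pi m/s


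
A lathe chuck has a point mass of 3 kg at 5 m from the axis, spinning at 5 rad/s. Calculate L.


Given: m = 3 kg, r = 5 m, omega = 5 rad/s
For a point mass: I = m*r^2
I = 3*5^2 = 3*25 = 75
L = I*omega = 75*5
L = 375 kg*m^2/s

375 kg*m^2/s


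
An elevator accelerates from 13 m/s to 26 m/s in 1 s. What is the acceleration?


Given: initial velocity v0 = 13 m/s, final velocity v = 26 m/s, time t = 1 s
Using a = (v - v0) / t
a = (26 - 13) / 1
a = 13 / 1
a = 13 m/s^2

13 m/s^2


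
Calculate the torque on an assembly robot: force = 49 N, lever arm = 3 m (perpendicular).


Given: F = 49 N, r = 3 m, angle = 90 deg (perpendicular)
Using tau = F * r * sin(90)
sin(90) = 1
tau = 49 * 3 * 1
tau = 147 Nm

147 Nm


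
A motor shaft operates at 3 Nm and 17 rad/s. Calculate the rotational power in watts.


Given: tau = 3 Nm, omega = 17 rad/s
Using P = tau * omega
P = 3 * 17
P = 51 W

51 W


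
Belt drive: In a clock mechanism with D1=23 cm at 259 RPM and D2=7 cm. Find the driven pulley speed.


Given: D1 = 23 cm, w1 = 259 RPM, D2 = 7 cm
Using D1*w1 = D2*w2
w2 = D1*w1 / D2
w2 = 23*259 / 7
w2 = 5957 / 7
w2 = 851 RPM

851 RPM


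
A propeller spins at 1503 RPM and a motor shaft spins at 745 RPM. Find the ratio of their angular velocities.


Given: RPM_A = 1503, RPM_B = 745
omega = 2*pi*RPM/60, so omega_A/omega_B = RPM_A / RPM_B
omega_A/omega_B = 1503 / 745
omega_A/omega_B = 1503/745

1503/745


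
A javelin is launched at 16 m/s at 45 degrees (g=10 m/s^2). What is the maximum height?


Given: v0 = 16 m/s, theta = 45 deg, g = 10 m/s^2
sin^2(45) = 1/2
Using H = v0^2 * sin^2(theta) / (2*g)
H = 16^2 * 1/2 / (2*10)
H = 256 * 1/2 / 20
H = 128 / 20
H = 32/5 m

32/5 m


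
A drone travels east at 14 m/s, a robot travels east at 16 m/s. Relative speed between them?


Given: v_A = 14 m/s east, v_B = 16 m/s east
Both move in the same direction; relative speed = |v_A - v_B|
|14 - 16| = |-2|
= 2 m/s

2 m/s


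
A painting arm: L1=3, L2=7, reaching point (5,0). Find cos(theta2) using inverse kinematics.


Given: L1 = 3, L2 = 7, target (x, y) = (5, 0)
Using cos(theta2) = (x^2 + y^2 - L1^2 - L2^2) / (2*L1*L2)
x^2 + y^2 = 5^2 + 0 = 25
L1^2 + L2^2 = 9 + 49 = 58
Numerator = 25 - 58 = -33
Denominator = 2*3*7 = 42
cos(theta2) = -33/42 = -11/14

-11/14


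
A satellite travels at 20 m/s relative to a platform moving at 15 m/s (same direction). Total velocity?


Given: object velocity = 20 m/s, platform velocity = 15 m/s (same direction)
Using classical velocity addition: v_total = v_object + v_platform
v_total = 20 + 15
v_total = 35 m/s

35 m/s


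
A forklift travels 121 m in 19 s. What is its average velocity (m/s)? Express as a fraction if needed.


Given: distance d = 121 m, time t = 19 s
Using v = d / t
v = 121 / 19
v = 121/19 m/s

121/19 m/s


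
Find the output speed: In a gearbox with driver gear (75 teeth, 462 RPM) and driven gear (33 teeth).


Given: N1 = 75 teeth, w1 = 462 RPM, N2 = 33 teeth
Using N1*w1 = N2*w2
w2 = N1*w1 / N2
w2 = 75*462 / 33
w2 = 34650 / 33
w2 = 1050 RPM

1050 RPM


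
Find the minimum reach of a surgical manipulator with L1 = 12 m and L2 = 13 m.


Given: L1 = 12 m, L2 = 13 m
For a 2-link planar arm, min reach = |L1 - L2| (second link folded back)
Min reach = |12 - 13|
Min reach = 1 m

1 m


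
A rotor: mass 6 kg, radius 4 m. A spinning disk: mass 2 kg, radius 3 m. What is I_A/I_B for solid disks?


Given: M1=6 kg, R1=4 m, M2=2 kg, R2=3 m
For a disk: I = (1/2)*M*R^2, so I_A/I_B = (M1*R1^2)/(M2*R2^2)
M1*R1^2 = 6*16 = 96
M2*R2^2 = 2*9 = 18
I_A/I_B = 96/18 = 16/3

16/3


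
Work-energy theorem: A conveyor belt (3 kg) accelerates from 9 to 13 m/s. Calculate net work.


Given: m = 3 kg, v0 = 9 m/s, v = 13 m/s
Using W = (1/2)*m*(v^2 - v0^2)
v^2 = 13^2 = 169
v0^2 = 9^2 = 81
v^2 - v0^2 = 169 - 81 = 88
W = (1/2)*3*88 = 132 J

132 J


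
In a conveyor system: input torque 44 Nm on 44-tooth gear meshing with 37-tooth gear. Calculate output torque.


Given: N1 = 44, N2 = 37, T1 = 44 Nm
Using T2/T1 = N2/N1
T2 = T1 * N2 / N1
T2 = 44 * 37 / 44
T2 = 1628 / 44
T2 = 37 Nm

37 Nm


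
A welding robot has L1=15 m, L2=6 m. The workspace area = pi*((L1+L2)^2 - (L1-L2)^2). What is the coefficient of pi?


Given: L1 = 15, L2 = 6
(L1+L2)^2 = (21)^2 = 441
(L1-L2)^2 = (9)^2 = 81
Difference = 441 - 81 = 360
This equals 4*L1*L2 = 4*15*6 = 360
Workspace area = 360*pi

360


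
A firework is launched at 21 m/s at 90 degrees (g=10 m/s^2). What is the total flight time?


Given: v0 = 21 m/s, theta = 90 deg, g = 10 m/s^2
sin(90) = 1
Using T = 2*v0*sin(theta) / g
T = 2*21*1 / 10
T = 42 / 10
T = 21/5 s

21/5 s


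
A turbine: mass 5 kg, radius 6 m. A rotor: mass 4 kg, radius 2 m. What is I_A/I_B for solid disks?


Given: M1=5 kg, R1=6 m, M2=4 kg, R2=2 m
For a disk: I = (1/2)*M*R^2, so I_A/I_B = (M1*R1^2)/(M2*R2^2)
M1*R1^2 = 5*36 = 180
M2*R2^2 = 4*4 = 16
I_A/I_B = 180/16 = 45/4

45/4


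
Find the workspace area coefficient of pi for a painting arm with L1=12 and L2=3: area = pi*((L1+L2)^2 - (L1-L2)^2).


Given: L1 = 12, L2 = 3
(L1+L2)^2 = (15)^2 = 225
(L1-L2)^2 = (9)^2 = 81
Difference = 225 - 81 = 144
This equals 4*L1*L2 = 4*12*3 = 144
Workspace area = 144*pi

144


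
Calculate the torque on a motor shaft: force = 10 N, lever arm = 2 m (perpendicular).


Given: F = 10 N, r = 2 m, angle = 90 deg (perpendicular)
Using tau = F * r * sin(90)
sin(90) = 1
tau = 10 * 2 * 1
tau = 20 Nm

20 Nm


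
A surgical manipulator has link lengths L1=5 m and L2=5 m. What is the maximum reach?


Given: L1 = 5 m, L2 = 5 m
For a 2-link planar arm, max reach = L1 + L2 (fully extended)
Max reach = 5 + 5
Max reach = 10 m

10 m


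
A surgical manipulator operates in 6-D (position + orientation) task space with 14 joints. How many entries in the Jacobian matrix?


Given: task space dimension = 6, joints = 14
Jacobian is a 6 x 14 matrix
Total entries = rows * columns
Total = 6 * 14
Total = 84

84


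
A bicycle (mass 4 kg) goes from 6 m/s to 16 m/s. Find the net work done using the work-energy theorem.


Given: m = 4 kg, v0 = 6 m/s, v = 16 m/s
Using W = (1/2)*m*(v^2 - v0^2)
v^2 = 16^2 = 256
v0^2 = 6^2 = 36
v^2 - v0^2 = 256 - 36 = 220
W = (1/2)*4*220 = 440 J

440 J


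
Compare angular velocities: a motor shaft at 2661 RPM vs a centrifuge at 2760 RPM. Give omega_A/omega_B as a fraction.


Given: RPM_A = 2661, RPM_B = 2760
omega = 2*pi*RPM/60, so omega_A/omega_B = RPM_A / RPM_B
omega_A/omega_B = 2661 / 2760
omega_A/omega_B = 887/920

887/920


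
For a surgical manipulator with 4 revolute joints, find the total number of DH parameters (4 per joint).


Given: 4 joints, 4 DH parameters per joint (d, theta, a, alpha)
Total DH parameters = number_of_joints * 4
Total = 4 * 4
Total = 16

16


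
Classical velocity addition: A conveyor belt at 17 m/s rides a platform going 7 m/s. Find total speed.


Given: object velocity = 17 m/s, platform velocity = 7 m/s (same direction)
Using classical velocity addition: v_total = v_object + v_platform
v_total = 17 + 7
v_total = 24 m/s

24 m/s


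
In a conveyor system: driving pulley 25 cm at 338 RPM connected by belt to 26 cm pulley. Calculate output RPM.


Given: D1 = 25 cm, w1 = 338 RPM, D2 = 26 cm
Using D1*w1 = D2*w2
w2 = D1*w1 / D2
w2 = 25*338 / 26
w2 = 8450 / 26
w2 = 325 RPM

325 RPM


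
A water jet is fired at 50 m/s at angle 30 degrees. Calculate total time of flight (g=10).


Given: v0 = 50 m/s, theta = 30 deg, g = 10 m/s^2
sin(30) = 1/2
Using T = 2*v0*sin(theta) / g
T = 2*50*1/2 / 10
T = 50 / 10
T = 5 s

5 s


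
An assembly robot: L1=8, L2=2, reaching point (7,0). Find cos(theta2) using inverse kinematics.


Given: L1 = 8, L2 = 2, target (x, y) = (7, 0)
Using cos(theta2) = (x^2 + y^2 - L1^2 - L2^2) / (2*L1*L2)
x^2 + y^2 = 7^2 + 0 = 49
L1^2 + L2^2 = 64 + 4 = 68
Numerator = 49 - 68 = -19
Denominator = 2*8*2 = 32
cos(theta2) = -19/32 = -19/32

-19/32


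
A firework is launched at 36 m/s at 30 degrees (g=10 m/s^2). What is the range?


Given: v0 = 36 m/s, theta = 30 deg, g = 10 m/s^2
sin(2*30) = sin(60) = sqrt(3)/2
Using R = v0^2 * sin(2*theta) / g
R = 36^2 * (sqrt(3)/2) / 10
R = 1296 * sqrt(3) / 20
R = 324/5*sqrt(3) m

324/5*sqrt(3) m


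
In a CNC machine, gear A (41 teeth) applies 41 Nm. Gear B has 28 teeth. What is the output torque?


Given: N1 = 41, N2 = 28, T1 = 41 Nm
Using T2/T1 = N2/N1
T2 = T1 * N2 / N1
T2 = 41 * 28 / 41
T2 = 1148 / 41
T2 = 28 Nm

28 Nm


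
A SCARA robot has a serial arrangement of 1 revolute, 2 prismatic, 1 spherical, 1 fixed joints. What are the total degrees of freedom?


Given: serial robot with 1 revolute, 2 prismatic, 1 spherical, 1 fixed joints
DOF contribution per joint type: revolute=1, prismatic=1, spherical=3, fixed=0
DOF = 1*1 + 2*1 + 1*3 + 1*0
DOF = 6

6


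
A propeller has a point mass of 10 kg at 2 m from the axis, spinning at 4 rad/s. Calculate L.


Given: m = 10 kg, r = 2 m, omega = 4 rad/s
For a point mass: I = m*r^2
I = 10*2^2 = 10*4 = 40
L = I*omega = 40*4
L = 160 kg*m^2/s

160 kg*m^2/s


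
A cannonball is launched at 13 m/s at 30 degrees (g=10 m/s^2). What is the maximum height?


Given: v0 = 13 m/s, theta = 30 deg, g = 10 m/s^2
sin^2(30) = 1/4
Using H = v0^2 * sin^2(theta) / (2*g)
H = 13^2 * 1/4 / (2*10)
H = 169 * 1/4 / 20
H = 169/4 / 20
H = 169/80 m

169/80 m


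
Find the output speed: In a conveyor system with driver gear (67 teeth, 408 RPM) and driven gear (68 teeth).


Given: N1 = 67 teeth, w1 = 408 RPM, N2 = 68 teeth
Using N1*w1 = N2*w2
w2 = N1*w1 / N2
w2 = 67*408 / 68
w2 = 27336 / 68
w2 = 402 RPM

402 RPM


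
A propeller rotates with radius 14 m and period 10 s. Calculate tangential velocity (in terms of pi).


Given: radius r = 14 m, period T = 10 s
Using v = 2*pi*r / T
v = 2*pi*14 / 10
v = 28*pi / 10
v = 14/5*pi m/s

14/5*pi m/s


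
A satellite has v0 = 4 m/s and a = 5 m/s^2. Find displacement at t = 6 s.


Given: v0 = 4 m/s, a = 5 m/s^2, t = 6 s
Using s = v0*t + (1/2)*a*t^2
s = 4*6 + (1/2)*5*6^2
s = 24 + (1/2)*180
s = 24 + 90
s = 114

114 m


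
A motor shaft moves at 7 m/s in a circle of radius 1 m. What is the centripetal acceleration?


Given: v = 7 m/s, r = 1 m
Using a_c = v^2 / r
a_c = 7^2 / 1
a_c = 49 / 1
a_c = 49 m/s^2

49 m/s^2


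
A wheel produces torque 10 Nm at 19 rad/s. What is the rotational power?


Given: tau = 10 Nm, omega = 19 rad/s
Using P = tau * omega
P = 10 * 19
P = 190 W

190 W


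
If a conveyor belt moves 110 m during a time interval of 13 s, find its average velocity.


Given: distance d = 110 m, time t = 13 s
Using v = d / t
v = 110 / 13
v = 110/13 m/s

110/13 m/s


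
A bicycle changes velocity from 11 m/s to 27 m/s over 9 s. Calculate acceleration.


Given: initial velocity v0 = 11 m/s, final velocity v = 27 m/s, time t = 9 s
Using a = (v - v0) / t
a = (27 - 11) / 9
a = 16 / 9
a = 16/9 m/s^2

16/9 m/s^2


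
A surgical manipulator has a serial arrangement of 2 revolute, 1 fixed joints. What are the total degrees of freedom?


Given: serial robot with 2 revolute, 1 fixed joints
DOF contribution per joint type: revolute=1, prismatic=1, spherical=3, fixed=0
DOF = 2*1 + 1*0
DOF = 2

2


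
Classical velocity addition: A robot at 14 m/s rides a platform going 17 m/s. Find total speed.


Given: object velocity = 14 m/s, platform velocity = 17 m/s (same direction)
Using classical velocity addition: v_total = v_object + v_platform
v_total = 14 + 17
v_total = 31 m/s

31 m/s


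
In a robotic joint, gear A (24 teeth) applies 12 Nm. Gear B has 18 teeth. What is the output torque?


Given: N1 = 24, N2 = 18, T1 = 12 Nm
Using T2/T1 = N2/N1
T2 = T1 * N2 / N1
T2 = 12 * 18 / 24
T2 = 216 / 24
T2 = 9 Nm

9 Nm


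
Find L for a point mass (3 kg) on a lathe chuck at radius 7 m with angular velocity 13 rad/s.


Given: m = 3 kg, r = 7 m, omega = 13 rad/s
For a point mass: I = m*r^2
I = 3*7^2 = 3*49 = 147
L = I*omega = 147*13
L = 1911 kg*m^2/s

1911 kg*m^2/s


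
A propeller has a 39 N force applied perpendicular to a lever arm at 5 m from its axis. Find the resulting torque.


Given: F = 39 N, r = 5 m, angle = 90 deg (perpendicular)
Using tau = F * r * sin(90)
sin(90) = 1
tau = 39 * 5 * 1
tau = 195 Nm

195 Nm


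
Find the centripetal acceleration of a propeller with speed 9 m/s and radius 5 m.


Given: v = 9 m/s, r = 5 m
Using a_c = v^2 / r
a_c = 9^2 / 5
a_c = 81 / 5
a_c = 81/5 m/s^2

81/5 m/s^2


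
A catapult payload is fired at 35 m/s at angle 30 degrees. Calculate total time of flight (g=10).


Given: v0 = 35 m/s, theta = 30 deg, g = 10 m/s^2
sin(30) = 1/2
Using T = 2*v0*sin(theta) / g
T = 2*35*1/2 / 10
T = 35 / 10
T = 7/2 s

7/2 s


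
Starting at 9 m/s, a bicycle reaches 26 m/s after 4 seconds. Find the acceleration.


Given: initial velocity v0 = 9 m/s, final velocity v = 26 m/s, time t = 4 s
Using a = (v - v0) / t
a = (26 - 9) / 4
a = 17 / 4
a = 17/4 m/s^2

17/4 m/s^2


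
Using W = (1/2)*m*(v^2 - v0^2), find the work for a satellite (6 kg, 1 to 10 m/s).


Given: m = 6 kg, v0 = 1 m/s, v = 10 m/s
Using W = (1/2)*m*(v^2 - v0^2)
v^2 = 10^2 = 100
v0^2 = 1^2 = 1
v^2 - v0^2 = 100 - 1 = 99
W = (1/2)*6*99 = 297 J

297 J


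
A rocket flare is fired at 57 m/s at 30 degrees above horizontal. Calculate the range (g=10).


Given: v0 = 57 m/s, theta = 30 deg, g = 10 m/s^2
sin(2*30) = sin(60) = sqrt(3)/2
Using R = v0^2 * sin(2*theta) / g
R = 57^2 * (sqrt(3)/2) / 10
R = 3249 * sqrt(3) / 20
R = 3249/20*sqrt(3) m

3249/20*sqrt(3) m


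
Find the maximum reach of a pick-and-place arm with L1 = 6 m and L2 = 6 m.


Given: L1 = 6 m, L2 = 6 m
For a 2-link planar arm, max reach = L1 + L2 (fully extended)
Max reach = 6 + 6
Max reach = 12 m

12 m


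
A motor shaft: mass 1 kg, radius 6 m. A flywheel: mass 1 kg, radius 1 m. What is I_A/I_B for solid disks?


Given: M1=1 kg, R1=6 m, M2=1 kg, R2=1 m
For a disk: I = (1/2)*M*R^2, so I_A/I_B = (M1*R1^2)/(M2*R2^2)
M1*R1^2 = 1*36 = 36
M2*R2^2 = 1*1 = 1
I_A/I_B = 36/1 = 36

36


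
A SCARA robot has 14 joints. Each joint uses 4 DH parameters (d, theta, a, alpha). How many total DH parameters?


Given: 14 joints, 4 DH parameters per joint (d, theta, a, alpha)
Total DH parameters = number_of_joints * 4
Total = 14 * 4
Total = 56

56


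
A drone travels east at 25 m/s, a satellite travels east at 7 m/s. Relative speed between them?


Given: v_A = 25 m/s east, v_B = 7 m/s east
Both move in the same direction; relative speed = |v_A - v_B|
|25 - 7| = |18|
= 18 m/s

18 m/s


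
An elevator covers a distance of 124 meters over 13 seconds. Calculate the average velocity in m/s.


Given: distance d = 124 m, time t = 13 s
Using v = d / t
v = 124 / 13
v = 124/13 m/s

124/13 m/s


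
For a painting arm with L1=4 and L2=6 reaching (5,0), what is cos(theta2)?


Given: L1 = 4, L2 = 6, target (x, y) = (5, 0)
Using cos(theta2) = (x^2 + y^2 - L1^2 - L2^2) / (2*L1*L2)
x^2 + y^2 = 5^2 + 0 = 25
L1^2 + L2^2 = 16 + 36 = 52
Numerator = 25 - 52 = -27
Denominator = 2*4*6 = 48
cos(theta2) = -27/48 = -9/16

-9/16


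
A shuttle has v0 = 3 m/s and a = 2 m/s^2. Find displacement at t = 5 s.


Given: v0 = 3 m/s, a = 2 m/s^2, t = 5 s
Using s = v0*t + (1/2)*a*t^2
s = 3*5 + (1/2)*2*5^2
s = 15 + (1/2)*50
s = 15 + 25
s = 40

40 m


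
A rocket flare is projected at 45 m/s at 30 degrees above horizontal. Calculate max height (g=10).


Given: v0 = 45 m/s, theta = 30 deg, g = 10 m/s^2
sin^2(30) = 1/4
Using H = v0^2 * sin^2(theta) / (2*g)
H = 45^2 * 1/4 / (2*10)
H = 2025 * 1/4 / 20
H = 2025/4 / 20
H = 405/16 m

405/16 m


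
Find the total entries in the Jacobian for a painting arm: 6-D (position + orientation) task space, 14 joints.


Given: task space dimension = 6, joints = 14
Jacobian is a 6 x 14 matrix
Total entries = rows * columns
Total = 6 * 14
Total = 84

84


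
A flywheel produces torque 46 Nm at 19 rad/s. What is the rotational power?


Given: tau = 46 Nm, omega = 19 rad/s
Using P = tau * omega
P = 46 * 19
P = 874 W

874 W


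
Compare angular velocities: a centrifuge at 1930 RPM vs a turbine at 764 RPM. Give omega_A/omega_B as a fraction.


Given: RPM_A = 1930, RPM_B = 764
omega = 2*pi*RPM/60, so omega_A/omega_B = RPM_A / RPM_B
omega_A/omega_B = 1930 / 764
omega_A/omega_B = 965/382

965/382


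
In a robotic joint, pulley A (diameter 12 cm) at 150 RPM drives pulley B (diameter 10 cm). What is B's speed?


Given: D1 = 12 cm, w1 = 150 RPM, D2 = 10 cm
Using D1*w1 = D2*w2
w2 = D1*w1 / D2
w2 = 12*150 / 10
w2 = 1800 / 10
w2 = 180 RPM

180 RPM


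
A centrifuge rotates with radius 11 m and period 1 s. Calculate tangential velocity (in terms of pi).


Given: radius r = 11 m, period T = 1 s
Using v = 2*pi*r / T
v = 2*pi*11 / 1
v = 22*pi / 1
v = 22*pi m/s

22*pi m/s


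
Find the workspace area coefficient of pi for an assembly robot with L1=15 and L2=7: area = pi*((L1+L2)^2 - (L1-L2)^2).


Given: L1 = 15, L2 = 7
(L1+L2)^2 = (22)^2 = 484
(L1-L2)^2 = (8)^2 = 64
Difference = 484 - 64 = 420
This equals 4*L1*L2 = 4*15*7 = 420
Workspace area = 420*pi

420


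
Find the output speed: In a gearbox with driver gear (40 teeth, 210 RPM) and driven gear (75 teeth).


Given: N1 = 40 teeth, w1 = 210 RPM, N2 = 75 teeth
Using N1*w1 = N2*w2
w2 = N1*w1 / N2
w2 = 40*210 / 75
w2 = 8400 / 75
w2 = 112 RPM

112 RPM


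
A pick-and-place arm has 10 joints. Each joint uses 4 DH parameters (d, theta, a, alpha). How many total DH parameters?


Given: 10 joints, 4 DH parameters per joint (d, theta, a, alpha)
Total DH parameters = number_of_joints * 4
Total = 10 * 4
Total = 40

40


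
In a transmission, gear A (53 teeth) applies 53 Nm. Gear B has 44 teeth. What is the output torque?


Given: N1 = 53, N2 = 44, T1 = 53 Nm
Using T2/T1 = N2/N1
T2 = T1 * N2 / N1
T2 = 53 * 44 / 53
T2 = 2332 / 53
T2 = 44 Nm

44 Nm


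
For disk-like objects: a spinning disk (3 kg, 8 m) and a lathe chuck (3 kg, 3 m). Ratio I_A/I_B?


Given: M1=3 kg, R1=8 m, M2=3 kg, R2=3 m
For a disk: I = (1/2)*M*R^2, so I_A/I_B = (M1*R1^2)/(M2*R2^2)
M1*R1^2 = 3*64 = 192
M2*R2^2 = 3*9 = 27
I_A/I_B = 192/27 = 64/9

64/9


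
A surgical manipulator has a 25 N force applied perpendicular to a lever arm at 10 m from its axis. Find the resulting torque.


Given: F = 25 N, r = 10 m, angle = 90 deg (perpendicular)
Using tau = F * r * sin(90)
sin(90) = 1
tau = 25 * 10 * 1
tau = 250 Nm

250 Nm


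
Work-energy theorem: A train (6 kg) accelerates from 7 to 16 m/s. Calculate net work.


Given: m = 6 kg, v0 = 7 m/s, v = 16 m/s
Using W = (1/2)*m*(v^2 - v0^2)
v^2 = 16^2 = 256
v0^2 = 7^2 = 49
v^2 - v0^2 = 256 - 49 = 207
W = (1/2)*6*207 = 621 J

621 J


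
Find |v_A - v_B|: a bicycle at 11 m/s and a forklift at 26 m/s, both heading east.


Given: v_A = 11 m/s east, v_B = 26 m/s east
Both move in the same direction; relative speed = |v_A - v_B|
|11 - 26| = |-15|
= 15 m/s

15 m/s


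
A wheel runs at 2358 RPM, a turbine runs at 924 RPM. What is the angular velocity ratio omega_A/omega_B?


Given: RPM_A = 2358, RPM_B = 924
omega = 2*pi*RPM/60, so omega_A/omega_B = RPM_A / RPM_B
omega_A/omega_B = 2358 / 924
omega_A/omega_B = 393/154

393/154


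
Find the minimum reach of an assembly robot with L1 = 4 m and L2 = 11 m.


Given: L1 = 4 m, L2 = 11 m
For a 2-link planar arm, min reach = |L1 - L2| (second link folded back)
Min reach = |4 - 11|
Min reach = 7 m

7 m


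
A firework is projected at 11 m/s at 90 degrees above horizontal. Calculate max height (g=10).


Given: v0 = 11 m/s, theta = 90 deg, g = 10 m/s^2
sin^2(90) = 1
Using H = v0^2 * sin^2(theta) / (2*g)
H = 11^2 * 1 / (2*10)
H = 121 * 1 / 20
H = 121 / 20
H = 121/20 m

121/20 m


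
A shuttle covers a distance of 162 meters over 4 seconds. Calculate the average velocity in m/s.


Given: distance d = 162 m, time t = 4 s
Using v = d / t
v = 162 / 4
v = 81/2 m/s

81/2 m/s


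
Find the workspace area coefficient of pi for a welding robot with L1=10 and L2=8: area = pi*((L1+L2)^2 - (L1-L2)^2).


Given: L1 = 10, L2 = 8
(L1+L2)^2 = (18)^2 = 324
(L1-L2)^2 = (2)^2 = 4
Difference = 324 - 4 = 320
This equals 4*L1*L2 = 4*10*8 = 320
Workspace area = 320*pi

320


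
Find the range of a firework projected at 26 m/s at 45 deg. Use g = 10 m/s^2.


Given: v0 = 26 m/s, theta = 45 deg, g = 10 m/s^2
sin(2*45) = sin(90) = 1
Using R = v0^2 * sin(2*theta) / g
R = 26^2 * 1 / 10
R = 676 / 10
R = 338/5 m

338/5 m


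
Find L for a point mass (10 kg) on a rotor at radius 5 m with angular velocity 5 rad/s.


Given: m = 10 kg, r = 5 m, omega = 5 rad/s
For a point mass: I = m*r^2
I = 10*5^2 = 10*25 = 250
L = I*omega = 250*5
L = 1250 kg*m^2/s

1250 kg*m^2/s


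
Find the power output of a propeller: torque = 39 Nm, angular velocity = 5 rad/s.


Given: tau = 39 Nm, omega = 5 rad/s
Using P = tau * omega
P = 39 * 5
P = 195 W

195 W


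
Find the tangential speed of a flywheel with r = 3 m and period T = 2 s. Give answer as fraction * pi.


Given: radius r = 3 m, period T = 2 s
Using v = 2*pi*r / T
v = 2*pi*3 / 2
v = 6*pi / 2
v = 3*pi m/s

3*pi m/s


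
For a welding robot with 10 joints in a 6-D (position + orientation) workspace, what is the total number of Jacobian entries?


Given: task space dimension = 6, joints = 10
Jacobian is a 6 x 10 matrix
Total entries = rows * columns
Total = 6 * 10
Total = 60

60


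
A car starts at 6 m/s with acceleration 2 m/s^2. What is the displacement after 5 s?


Given: v0 = 6 m/s, a = 2 m/s^2, t = 5 s
Using s = v0*t + (1/2)*a*t^2
s = 6*5 + (1/2)*2*5^2
s = 30 + (1/2)*50
s = 30 + 25
s = 55

55 m


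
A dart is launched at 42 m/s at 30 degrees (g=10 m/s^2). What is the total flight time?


Given: v0 = 42 m/s, theta = 30 deg, g = 10 m/s^2
sin(30) = 1/2
Using T = 2*v0*sin(theta) / g
T = 2*42*1/2 / 10
T = 42 / 10
T = 21/5 s

21/5 s


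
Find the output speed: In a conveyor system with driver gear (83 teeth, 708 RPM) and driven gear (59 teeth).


Given: N1 = 83 teeth, w1 = 708 RPM, N2 = 59 teeth
Using N1*w1 = N2*w2
w2 = N1*w1 / N2
w2 = 83*708 / 59
w2 = 58764 / 59
w2 = 996 RPM

996 RPM


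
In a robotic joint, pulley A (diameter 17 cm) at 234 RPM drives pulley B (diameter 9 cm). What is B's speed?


Given: D1 = 17 cm, w1 = 234 RPM, D2 = 9 cm
Using D1*w1 = D2*w2
w2 = D1*w1 / D2
w2 = 17*234 / 9
w2 = 3978 / 9
w2 = 442 RPM

442 RPM


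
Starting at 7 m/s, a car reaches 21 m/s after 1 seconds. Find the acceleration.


Given: initial velocity v0 = 7 m/s, final velocity v = 21 m/s, time t = 1 s
Using a = (v - v0) / t
a = (21 - 7) / 1
a = 14 / 1
a = 14 m/s^2

14 m/s^2


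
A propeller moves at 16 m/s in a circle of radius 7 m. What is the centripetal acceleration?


Given: v = 16 m/s, r = 7 m
Using a_c = v^2 / r
a_c = 16^2 / 7
a_c = 256 / 7
a_c = 256/7 m/s^2

256/7 m/s^2


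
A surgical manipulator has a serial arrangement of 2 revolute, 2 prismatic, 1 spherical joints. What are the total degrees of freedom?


Given: serial robot with 2 revolute, 2 prismatic, 1 spherical joints
DOF contribution per joint type: revolute=1, prismatic=1, spherical=3, fixed=0
DOF = 2*1 + 2*1 + 1*3
DOF = 7

7


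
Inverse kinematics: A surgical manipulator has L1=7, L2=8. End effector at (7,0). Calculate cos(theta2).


Given: L1 = 7, L2 = 8, target (x, y) = (7, 0)
Using cos(theta2) = (x^2 + y^2 - L1^2 - L2^2) / (2*L1*L2)
x^2 + y^2 = 7^2 + 0 = 49
L1^2 + L2^2 = 49 + 64 = 113
Numerator = 49 - 113 = -64
Denominator = 2*7*8 = 112
cos(theta2) = -64/112 = -4/7

-4/7


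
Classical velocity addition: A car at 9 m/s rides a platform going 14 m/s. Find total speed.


Given: object velocity = 9 m/s, platform velocity = 14 m/s (same direction)
Using classical velocity addition: v_total = v_object + v_platform
v_total = 9 + 14
v_total = 23 m/s

23 m/s


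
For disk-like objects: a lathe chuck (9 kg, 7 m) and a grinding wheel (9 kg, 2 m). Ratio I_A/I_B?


Given: M1=9 kg, R1=7 m, M2=9 kg, R2=2 m
For a disk: I = (1/2)*M*R^2, so I_A/I_B = (M1*R1^2)/(M2*R2^2)
M1*R1^2 = 9*49 = 441
M2*R2^2 = 9*4 = 36
I_A/I_B = 441/36 = 49/4

49/4


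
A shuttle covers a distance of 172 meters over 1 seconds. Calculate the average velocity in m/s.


Given: distance d = 172 m, time t = 1 s
Using v = d / t
v = 172 / 1
v = 172 m/s

172 m/s


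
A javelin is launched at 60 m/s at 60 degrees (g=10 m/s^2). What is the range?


Given: v0 = 60 m/s, theta = 60 deg, g = 10 m/s^2
sin(2*60) = sin(120) = sqrt(3)/2
Using R = v0^2 * sin(2*theta) / g
R = 60^2 * (sqrt(3)/2) / 10
R = 3600 * sqrt(3) / 20
R = 180*sqrt(3) m

180*sqrt(3) m


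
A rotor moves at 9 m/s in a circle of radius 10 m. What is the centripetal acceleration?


Given: v = 9 m/s, r = 10 m
Using a_c = v^2 / r
a_c = 9^2 / 10
a_c = 81 / 10
a_c = 81/10 m/s^2

81/10 m/s^2


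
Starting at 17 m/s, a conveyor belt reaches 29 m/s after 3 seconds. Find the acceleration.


Given: initial velocity v0 = 17 m/s, final velocity v = 29 m/s, time t = 3 s
Using a = (v - v0) / t
a = (29 - 17) / 3
a = 12 / 3
a = 4 m/s^2

4 m/s^2


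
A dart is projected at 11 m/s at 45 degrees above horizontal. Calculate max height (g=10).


Given: v0 = 11 m/s, theta = 45 deg, g = 10 m/s^2
sin^2(45) = 1/2
Using H = v0^2 * sin^2(theta) / (2*g)
H = 11^2 * 1/2 / (2*10)
H = 121 * 1/2 / 20
H = 121/2 / 20
H = 121/40 m

121/40 m


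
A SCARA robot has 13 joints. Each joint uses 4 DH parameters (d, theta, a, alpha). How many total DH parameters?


Given: 13 joints, 4 DH parameters per joint (d, theta, a, alpha)
Total DH parameters = number_of_joints * 4
Total = 13 * 4
Total = 52

52


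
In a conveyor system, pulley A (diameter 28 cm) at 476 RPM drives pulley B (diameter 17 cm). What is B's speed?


Given: D1 = 28 cm, w1 = 476 RPM, D2 = 17 cm
Using D1*w1 = D2*w2
w2 = D1*w1 / D2
w2 = 28*476 / 17
w2 = 13328 / 17
w2 = 784 RPM

784 RPM


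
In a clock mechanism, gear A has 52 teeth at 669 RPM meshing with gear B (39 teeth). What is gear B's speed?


Given: N1 = 52 teeth, w1 = 669 RPM, N2 = 39 teeth
Using N1*w1 = N2*w2
w2 = N1*w1 / N2
w2 = 52*669 / 39
w2 = 34788 / 39
w2 = 892 RPM

892 RPM


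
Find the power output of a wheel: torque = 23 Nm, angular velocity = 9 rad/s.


Given: tau = 23 Nm, omega = 9 rad/s
Using P = tau * omega
P = 23 * 9
P = 207 W

207 W
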